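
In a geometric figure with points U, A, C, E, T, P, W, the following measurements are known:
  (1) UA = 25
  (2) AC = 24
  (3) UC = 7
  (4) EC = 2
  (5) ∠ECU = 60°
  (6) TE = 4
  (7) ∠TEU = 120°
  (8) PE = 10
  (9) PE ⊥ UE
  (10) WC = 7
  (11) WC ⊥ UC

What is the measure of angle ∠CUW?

Step 1: By the law of cosines on triangle UCW: UW² = 7² + 7² − 2·7·7·cos(90°) = 98, so UW = 7·√2.
Step 2: By the inverse law of cosines on triangle CUW: cos(∠CUW) = (7² + (7·√2)² − 7²) / (2·7·7·√2) = 98/138.59 = 0.7071, so ∠CUW = 45°.

Therefore, the measure of angle ∠CUW = 45°.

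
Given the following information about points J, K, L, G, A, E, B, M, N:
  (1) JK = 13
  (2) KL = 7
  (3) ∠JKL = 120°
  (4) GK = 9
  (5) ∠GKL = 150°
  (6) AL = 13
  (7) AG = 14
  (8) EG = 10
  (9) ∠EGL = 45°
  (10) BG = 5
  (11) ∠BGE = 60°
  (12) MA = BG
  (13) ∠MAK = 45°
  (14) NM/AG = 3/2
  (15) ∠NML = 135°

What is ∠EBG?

Step 1: By the law of cosines on triangle BGE: BE² = 5² + 10² − 2·5·10·cos(60°) = 75, so BE = 5·√3.
Step 2: By the inverse law of cosines on triangle EBG: cos(∠EBG) = ((5·√3)² + 5² − 10²) / (2·5·√3·5) = 0/86.6 = 0, so ∠EBG = 90°.

Therefore, the measure of angle ∠EBG = 90°.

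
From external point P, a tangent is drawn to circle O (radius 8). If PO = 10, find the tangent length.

tangent = √(d² - r²) = √(10² - 8²) = √(100 - 64) = √36 = 6

6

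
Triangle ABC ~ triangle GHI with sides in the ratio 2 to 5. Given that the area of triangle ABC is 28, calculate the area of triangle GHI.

For similar figures, the area ratio equals the square of the side ratio.
Side ratio (ABC to GHI) = 2:5, so area ratio = 2^2:5^2 = 4:25.
If the area of ABC is 28, then the area of GHI = 28 * (25/4) = 175.

175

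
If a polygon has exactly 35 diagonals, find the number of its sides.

Using d = n(n - 3)/2, we solve 35 = n(n - 3)/2.
So n(n - 3) = 70.
Testing n = 10: 10 * 7 = 70 = 70. Correct.
The polygon has 10 sides.

10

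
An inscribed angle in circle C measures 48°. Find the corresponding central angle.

The inscribed angle theorem states that a central angle is always twice any inscribed angle that subtends the same arc.
Since the inscribed angle is 48°, the central angle = 2 × 48° = 96°.

96°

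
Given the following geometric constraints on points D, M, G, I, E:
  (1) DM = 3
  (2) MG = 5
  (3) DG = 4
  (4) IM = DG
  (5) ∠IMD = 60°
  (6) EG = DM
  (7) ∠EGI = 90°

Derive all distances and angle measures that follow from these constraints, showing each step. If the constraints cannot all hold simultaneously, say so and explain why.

The constraints are consistent.

From the given relations:
  IM = DG = 4
  EG = DM = 3

Step 1: From DM = 3, MI = 4, and ∠DMI = 60°, by the law of cosines:
  DI² = DM² + MI² - 2·DM·MI·cos(60°) = 9 + 16 - 12 = 13
  DI = √13

Step 2: From DG = 4, DM = 3, GM = 5, by the inverse law of cosines:
  cos(∠GDM) = (DG² + DM² - GM²) / (2·DG·DM)
  ∠GDM = 90°

Step 3: From MD = 3, MG = 5, DG = 4, by the inverse law of cosines:
  cos(∠DMG) = (MD² + MG² - DG²) / (2·MD·MG)
  ∠DMG = 53.13°

Step 4: From GD = 4, GM = 5, DM = 3, by the inverse law of cosines:
  cos(∠DGM) = (GD² + GM² - DM²) / (2·GD·GM)
  ∠DGM = 36.87°

Step 5: From DI = √13, DM = 3, IM = 4, by the inverse law of cosines:
  cos(∠IDM) = (DI² + DM² - IM²) / (2·DI·DM)
  ∠IDM = 73.9°

Step 6: From ID = √13, IM = 4, DM = 3, by the inverse law of cosines:
  cos(∠DIM) = (ID² + IM² - DM²) / (2·ID·IM)
  ∠DIM = 46.1°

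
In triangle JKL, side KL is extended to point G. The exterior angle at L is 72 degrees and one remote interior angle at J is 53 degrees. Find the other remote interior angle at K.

angle K = 72 - 53 = 19 degrees (exterior angle theorem).

19 degrees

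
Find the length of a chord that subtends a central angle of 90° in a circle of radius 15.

Drop a perpendicular from the center to the chord, bisecting both the chord and the central angle.
Each half-chord = r sin(θ/2) = 15 sin(45°).
The full chord = 2 × 15 × sin(45°) = 15*sqrt(2).

15*sqrt(2)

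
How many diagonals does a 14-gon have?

Total line segments between 14 vertices = C(14,2) = 91.
Subtract the 14 sides: 91 - 14 = 77 diagonals.

77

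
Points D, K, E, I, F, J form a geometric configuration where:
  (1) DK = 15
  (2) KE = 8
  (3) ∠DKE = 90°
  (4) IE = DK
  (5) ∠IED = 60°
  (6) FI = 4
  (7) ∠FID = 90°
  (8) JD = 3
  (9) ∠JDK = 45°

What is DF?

From the given relations: IE = DK = 15.
Step 1: By the law of cosines on triangle EKD: ED² = 8² + 15² − 2·8·15·cos(90°) = 289, so ED = 17.
Step 2: By the law of cosines on triangle DEI: DI² = 17² + 15² − 2·17·15·cos(60°) = 259, so DI ≈ 16.09.
Step 3: By the law of cosines on triangle DIF: DF² = 16.09² + 4² − 2·16.09·4·cos(90°) = 275, so DF = 5·√11.

Therefore, the length of DF = 5·√11.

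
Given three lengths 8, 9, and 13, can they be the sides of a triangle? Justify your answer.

Yes.
The triangle inequality requires that the sum of any two sides exceeds the third.
Here 8 + 9 = 17 > 13, so the condition is met.

Yes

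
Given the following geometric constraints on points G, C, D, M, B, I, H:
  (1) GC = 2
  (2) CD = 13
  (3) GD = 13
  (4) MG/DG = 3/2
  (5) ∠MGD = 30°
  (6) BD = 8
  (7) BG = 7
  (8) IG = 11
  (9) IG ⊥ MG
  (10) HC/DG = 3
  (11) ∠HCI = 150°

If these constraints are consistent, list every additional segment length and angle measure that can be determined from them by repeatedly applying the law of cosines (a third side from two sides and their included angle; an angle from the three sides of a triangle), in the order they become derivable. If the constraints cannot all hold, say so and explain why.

The constraints are consistent. Derivable facts, in order:
After 1 step:
- DM ≈ 10.5
- MI ≈ 22.39
- ∠BDG = 27.8°
- ∠BGD = 32.2°
- ∠CDG = 8.82°
- ∠CGD = 85.59°
- ∠DBG = 120°
- ∠DCG = 85.59°
After 2 steps:
- ∠DMG = 38.26°
- ∠GDM = 111.74°
- ∠GIM = 60.57°
- ∠GMI = 29.43°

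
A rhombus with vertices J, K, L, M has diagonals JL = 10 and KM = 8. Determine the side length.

In a rhombus, the diagonals bisect each other perpendicularly, creating four congruent right triangles.
Each triangle has legs 5 (half of 10) and 4 (half of 8).
The hypotenuse of each right triangle is a side of the rhombus:
side = sqrt(5^2 + 4^2) = sqrt(41)

sqrt(41)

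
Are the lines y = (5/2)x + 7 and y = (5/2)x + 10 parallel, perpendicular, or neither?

Slope of line 1: m1 = 5/2
Slope of line 2: m2 = 5/2
m1 = m2, so the lines are parallel.

Parallel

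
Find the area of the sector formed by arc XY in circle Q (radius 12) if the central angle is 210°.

The full circle has area πr² = π(12)² = 144*pi.
The sector covers 210° out of 360°, a fraction of 7/12.
Sector area = 144*pi × 7/12 = 84*pi.

84*pi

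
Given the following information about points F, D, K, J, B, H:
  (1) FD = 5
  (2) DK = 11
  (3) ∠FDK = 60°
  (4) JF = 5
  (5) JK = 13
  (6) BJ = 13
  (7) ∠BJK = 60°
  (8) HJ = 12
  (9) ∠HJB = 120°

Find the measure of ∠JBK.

Step 1: By the law of cosines on triangle BJK: BK² = 13² + 13² − 2·13·13·cos(60°) = 169, so BK = 13.
Step 2: By the inverse law of cosines on triangle JBK: cos(∠JBK) = (13² + 13² − 13²) / (2·13·13) = 169/338 = 0.5, so ∠JBK = 60°.

Therefore, the measure of angle ∠JBK = 60°.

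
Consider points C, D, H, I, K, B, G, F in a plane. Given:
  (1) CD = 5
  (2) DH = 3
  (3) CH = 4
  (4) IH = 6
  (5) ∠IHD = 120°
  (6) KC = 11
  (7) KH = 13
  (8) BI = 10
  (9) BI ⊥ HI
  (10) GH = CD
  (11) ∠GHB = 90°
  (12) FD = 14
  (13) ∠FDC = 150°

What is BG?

From the given relations: GH = CD = 5.
Step 1: By the law of cosines on triangle BIH: BH² = 10² + 6² − 2·10·6·cos(90°) = 136, so BH = 2·√34.
Step 2: By the law of cosines on triangle BHG: BG² = (2·√34)² + 5² − 2·2·√34·5·cos(90°) = 161, so BG = √161.

Therefore, the length of BG = √161.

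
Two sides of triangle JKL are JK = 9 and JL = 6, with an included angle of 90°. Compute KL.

Since angle J = 90°, this is a right triangle and the law of cosines reduces to the Pythagorean theorem.
KL^2 = 9^2 + 6^2 = 117
KL = 3*sqrt(13)

3*sqrt(13)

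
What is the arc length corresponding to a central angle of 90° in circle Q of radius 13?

The full circumference is 2πr = 2π(13) = 26*pi.
The arc spans 90° out of 360°, which is a fraction of 1/4.
Arc length = 26*pi × 1/4 = 13*pi/2.

13*pi/2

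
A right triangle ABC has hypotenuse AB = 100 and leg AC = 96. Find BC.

By the Pythagorean theorem: BC^2 = AB^2 - AC^2
BC^2 = 100^2 - 96^2 = 10000 - 9216 = 784
BC = sqrt(784) = 28

28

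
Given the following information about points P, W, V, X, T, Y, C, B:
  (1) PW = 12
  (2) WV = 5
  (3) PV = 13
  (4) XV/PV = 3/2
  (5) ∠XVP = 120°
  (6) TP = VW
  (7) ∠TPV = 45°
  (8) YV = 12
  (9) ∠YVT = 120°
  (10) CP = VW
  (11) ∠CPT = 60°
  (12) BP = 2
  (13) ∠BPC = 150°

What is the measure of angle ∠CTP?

From the given relations: TP = VW = 5; CP = VW = 5.
Step 1: By the law of cosines on triangle TPC: TC² = 5² + 5² − 2·5·5·cos(60°) = 25, so TC = 5.
Step 2: By the inverse law of cosines on triangle CTP: cos(∠CTP) = (5² + 5² − 5²) / (2·5·5) = 25/50 = 0.5, so ∠CTP = 60°.

Therefore, the measure of angle ∠CTP = 60°.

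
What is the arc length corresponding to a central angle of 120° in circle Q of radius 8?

Arc length = 2π(8)(1/3) = 16*pi/3

16*pi/3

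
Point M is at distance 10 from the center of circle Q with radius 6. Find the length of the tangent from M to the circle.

tangent = √(d² - r²) = √(10² - 6²) = √(100 - 36) = √64 = 8

8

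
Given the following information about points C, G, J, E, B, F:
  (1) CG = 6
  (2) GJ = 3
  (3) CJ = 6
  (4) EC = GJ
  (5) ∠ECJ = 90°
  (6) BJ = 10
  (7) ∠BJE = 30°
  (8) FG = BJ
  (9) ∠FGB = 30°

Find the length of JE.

From the given relations: EC = GJ = 3.
Step 1: By the law of cosines on triangle JCE: JE² = 6² + 3² − 2·6·3·cos(90°) = 45, so JE = 3·√5.

Therefore, the length of JE = 3·√5.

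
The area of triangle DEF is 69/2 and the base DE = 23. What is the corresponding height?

Area = (1/2) * base * height
height = 2 * Area / base
height = 2 * 69/2 / 23
height = 69 / 23
height = 3

3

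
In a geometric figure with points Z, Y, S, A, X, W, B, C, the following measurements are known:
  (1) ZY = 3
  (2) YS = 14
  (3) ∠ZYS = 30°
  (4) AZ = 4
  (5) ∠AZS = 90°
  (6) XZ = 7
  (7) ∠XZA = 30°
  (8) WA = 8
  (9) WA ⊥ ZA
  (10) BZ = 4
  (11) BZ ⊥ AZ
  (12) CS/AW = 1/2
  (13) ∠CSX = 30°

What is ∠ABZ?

Step 1: By the law of cosines on triangle BZA: BA² = 4² + 4² − 2·4·4·cos(90°) = 32, so BA = 4·√2.
Step 2: By the inverse law of cosines on triangle ABZ: cos(∠ABZ) = ((4·√2)² + 4² − 4²) / (2·4·√2·4) = 32/45.25 = 0.7071, so ∠ABZ = 45°.

Therefore, the measure of angle ∠ABZ = 45°.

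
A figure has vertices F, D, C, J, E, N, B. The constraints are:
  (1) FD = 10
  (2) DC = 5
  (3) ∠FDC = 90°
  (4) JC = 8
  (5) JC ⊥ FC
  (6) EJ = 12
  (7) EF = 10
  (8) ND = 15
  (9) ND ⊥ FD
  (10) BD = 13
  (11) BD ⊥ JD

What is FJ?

Step 1: By the law of cosines on triangle FDC: FC² = 10² + 5² − 2·10·5·cos(90°) = 125, so FC = 5·√5.
Step 2: By the law of cosines on triangle FCJ: FJ² = (5·√5)² + 8² − 2·5·√5·8·cos(90°) = 189, so FJ = 3·√21.

Therefore, the length of FJ = 3·√21.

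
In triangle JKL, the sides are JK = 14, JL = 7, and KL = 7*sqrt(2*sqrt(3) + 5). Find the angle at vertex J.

When all three sides of a triangle are known, the law of cosines can be rearranged to find any angle.
cos(C) = (a² + b² - c²) / (2ab) gives cos(J) = -sqrt(3)/2.
Taking the inverse cosine: J = 150°.

150°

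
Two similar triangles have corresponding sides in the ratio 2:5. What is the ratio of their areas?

Area ratio = (side ratio)^2 = (2/5)^2 = 4:25.

4:25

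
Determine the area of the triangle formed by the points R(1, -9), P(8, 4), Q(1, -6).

The Shoelace formula computes the area from vertex coordinates by summing cross products.
For vertices (1,-9), (8,4), (1,-6):
Signed sum = 1*4 - 8*-9 + 8*-6 - 1*4 + 1*-9 - 1*-6
= 76 + -52 + -3 = 21
Area = (1/2)|21| = 21/2.

21/2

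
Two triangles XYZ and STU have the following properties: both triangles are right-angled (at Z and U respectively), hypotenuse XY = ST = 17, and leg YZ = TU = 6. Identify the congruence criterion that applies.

The given information matches HL: The hypotenuse and one leg of two right triangles are equal (Hypotenuse-Leg).

HL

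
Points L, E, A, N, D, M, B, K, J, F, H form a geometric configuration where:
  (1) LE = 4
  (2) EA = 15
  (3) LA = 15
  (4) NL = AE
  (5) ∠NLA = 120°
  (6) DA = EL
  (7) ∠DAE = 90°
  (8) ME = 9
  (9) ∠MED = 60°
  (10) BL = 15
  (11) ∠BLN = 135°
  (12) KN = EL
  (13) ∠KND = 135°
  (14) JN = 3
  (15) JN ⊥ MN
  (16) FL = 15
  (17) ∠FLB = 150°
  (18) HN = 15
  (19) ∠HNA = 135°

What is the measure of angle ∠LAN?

From the given relations: NL = AE = 15.
Step 1: By the law of cosines on triangle ALN: AN² = 15² + 15² − 2·15·15·cos(120°) = 675, so AN = 15·√3.
Step 2: By the inverse law of cosines on triangle LAN: cos(∠LAN) = (15² + (15·√3)² − 15²) / (2·15·15·√3) = 675/779.42 = 0.866, so ∠LAN = 30°.

Therefore, the measure of angle ∠LAN = 30°.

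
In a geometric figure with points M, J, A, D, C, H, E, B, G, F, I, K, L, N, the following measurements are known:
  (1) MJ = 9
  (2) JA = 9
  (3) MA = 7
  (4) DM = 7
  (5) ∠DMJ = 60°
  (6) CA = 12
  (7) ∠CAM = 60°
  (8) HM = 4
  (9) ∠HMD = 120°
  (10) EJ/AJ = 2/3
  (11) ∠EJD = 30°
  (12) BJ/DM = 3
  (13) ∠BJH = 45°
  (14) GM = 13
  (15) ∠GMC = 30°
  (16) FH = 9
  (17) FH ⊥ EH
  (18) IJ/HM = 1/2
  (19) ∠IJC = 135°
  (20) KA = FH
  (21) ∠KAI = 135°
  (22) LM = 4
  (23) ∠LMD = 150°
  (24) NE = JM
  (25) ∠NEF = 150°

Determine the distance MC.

Step 1: By the law of cosines on triangle MAC: MC² = 7² + 12² − 2·7·12·cos(60°) = 109, so MC = √109.

Therefore, the length of MC = √109.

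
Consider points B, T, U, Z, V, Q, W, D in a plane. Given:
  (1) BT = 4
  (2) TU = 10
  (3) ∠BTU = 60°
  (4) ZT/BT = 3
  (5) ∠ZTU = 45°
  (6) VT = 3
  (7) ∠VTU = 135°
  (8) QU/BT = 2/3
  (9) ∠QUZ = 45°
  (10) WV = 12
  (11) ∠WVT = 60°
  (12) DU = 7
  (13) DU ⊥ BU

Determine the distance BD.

Step 1: By the law of cosines on triangle UTB: UB² = 10² + 4² − 2·10·4·cos(60°) = 76, so UB = 2·√19.
Step 2: By the law of cosines on triangle BUD: BD² = (2·√19)² + 7² − 2·2·√19·7·cos(90°) = 125, so BD = 5·√5.

Therefore, the length of BD = 5·√5.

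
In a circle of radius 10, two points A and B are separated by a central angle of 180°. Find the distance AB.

Chord length = 2r sin(θ/2)
= 2 × 10 × sin(180°/2)
= 2 × 10 × sin(90°)
= 20

20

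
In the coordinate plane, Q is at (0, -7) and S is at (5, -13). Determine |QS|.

d = sqrt((5 - 0)^2 + (-13 - -7)^2)
d = sqrt(5^2 + -6^2)
d = sqrt(25 + 36)
d = sqrt(61)

sqrt(61)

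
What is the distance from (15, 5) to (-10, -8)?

d = sqrt((-10 - 15)^2 + (-8 - 5)^2)
d = sqrt(-25^2 + -13^2)
d = sqrt(625 + 169)
d = sqrt(794)

sqrt(794)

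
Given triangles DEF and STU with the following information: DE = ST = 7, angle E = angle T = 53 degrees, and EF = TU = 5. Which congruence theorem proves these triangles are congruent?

Consider the given information: DE = ST = 7, angle E = angle T = 53 degrees, and EF = TU = 5
This is not SSS or HL: SSS requires all three pairs of sides, but we don't have that. HL only applies to right triangles with matching hypotenuse and leg.
The correct criterion is SAS. Two pairs of corresponding sides and the included angle are equal (Side-Angle-Side).

SAS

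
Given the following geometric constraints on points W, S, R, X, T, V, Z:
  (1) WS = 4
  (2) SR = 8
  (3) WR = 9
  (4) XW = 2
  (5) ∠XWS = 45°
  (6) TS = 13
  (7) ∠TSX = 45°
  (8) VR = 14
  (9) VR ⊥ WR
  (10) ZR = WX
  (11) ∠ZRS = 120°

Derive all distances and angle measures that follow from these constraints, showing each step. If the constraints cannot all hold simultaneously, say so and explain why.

The constraints are consistent.

From the given relations:
  ZR = WX = 2

Step 1: From WR = 9, RV = 14, and ∠WRV = 90°, by the law of cosines:
  WV² = WR² + RV² - 2·WR·RV·cos(90°) = 81 + 196 - 0 = 277
  WV ≈ 16.64

Step 2: From SW = 4, WX = 2, and ∠SWX = 45°, by the law of cosines:
  SX² = SW² + WX² - 2·SW·WX·cos(45°) = 16 + 4 - 11.31 = 8.686
  SX ≈ 2.95

Step 3: From SR = 8, RZ = 2, and ∠SRZ = 120°, by the law of cosines:
  SZ² = SR² + RZ² - 2·SR·RZ·cos(120°) = 64 + 4 + 16 = 84
  SZ = 2·√21

Step 4: From WR = 9, WS = 4, RS = 8, by the inverse law of cosines:
  cos(∠RWS) = (WR² + WS² - RS²) / (2·WR·WS)
  ∠RWS = 62.72°

Step 5: From SR = 8, SW = 4, RW = 9, by the inverse law of cosines:
  cos(∠RSW) = (SR² + SW² - RW²) / (2·SR·SW)
  ∠RSW = 90.9°

Step 6: From RS = 8, RW = 9, SW = 4, by the inverse law of cosines:
  cos(∠SRW) = (RS² + RW² - SW²) / (2·RS·RW)
  ∠SRW = 26.38°

Step 7: From XS = 2.95, ST = 13, and ∠XST = 45°, by the law of cosines:
  XT² = XS² + ST² - 2·XS·ST·cos(45°) = 8.686 + 169 - 54.18 = 123.5
  XT ≈ 11.11

Step 8: From WR = 9, WV = 16.64, RV = 14, by the inverse law of cosines:
  cos(∠RWV) = (WR² + WV² - RV²) / (2·WR·WV)
  ∠RWV = 57.26°

Step 9: From SR = 8, SZ = 2·√21, RZ = 2, by the inverse law of cosines:
  cos(∠RSZ) = (SR² + SZ² - RZ²) / (2·SR·SZ)
  ∠RSZ = 10.89°

Step 10: From SW = 4, SX = 2.95, WX = 2, by the inverse law of cosines:
  cos(∠WSX) = (SW² + SX² - WX²) / (2·SW·SX)
  ∠WSX = 28.68°

Step 11: From XS = 2.95, XW = 2, SW = 4, by the inverse law of cosines:
  cos(∠SXW) = (XS² + XW² - SW²) / (2·XS·XW)
  ∠SXW = 106.32°

Step 12: From VR = 14, VW = 16.64, RW = 9, by the inverse law of cosines:
  cos(∠RVW) = (VR² + VW² - RW²) / (2·VR·VW)
  ∠RVW = 32.74°

Step 13: From ZR = 2, ZS = 2·√21, RS = 8, by the inverse law of cosines:
  cos(∠RZS) = (ZR² + ZS² - RS²) / (2·ZR·ZS)
  ∠RZS = 49.11°

Step 14: From XS = 2.95, XT = 11.11, ST = 13, by the inverse law of cosines:
  cos(∠SXT) = (XS² + XT² - ST²) / (2·XS·XT)
  ∠SXT = 124.19°

Step 15: From TS = 13, TX = 11.11, SX = 2.95, by the inverse law of cosines:
  cos(∠STX) = (TS² + TX² - SX²) / (2·TS·TX)
  ∠STX = 10.81°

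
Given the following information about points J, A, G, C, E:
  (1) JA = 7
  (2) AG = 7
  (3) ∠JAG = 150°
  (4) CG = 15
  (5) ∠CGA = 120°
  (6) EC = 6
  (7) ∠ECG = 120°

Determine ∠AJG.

Step 1: By the law of cosines on triangle JAG: JG² = 7² + 7² − 2·7·7·cos(150°) = 182.87, so JG ≈ 13.52.
Step 2: By the inverse law of cosines on triangle AJG: cos(∠AJG) = (7² + 13.52² − 7²) / (2·7·13.52) = 182.87/189.32 = 0.9659, so ∠AJG = 15°.

Therefore, the measure of angle ∠AJG = 15°.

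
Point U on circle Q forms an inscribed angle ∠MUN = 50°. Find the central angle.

By the inscribed angle theorem, the central angle is twice the inscribed angle.
Central angle = 2 × 50° = 100°

100°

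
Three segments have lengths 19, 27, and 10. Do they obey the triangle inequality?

Check all three triangle inequalities:
19 + 27 = 46 > 10 ✓
19 + 10 = 29 > 27 ✓
27 + 10 = 37 > 19 ✓
All conditions hold, so these sides form a valid triangle.

Yes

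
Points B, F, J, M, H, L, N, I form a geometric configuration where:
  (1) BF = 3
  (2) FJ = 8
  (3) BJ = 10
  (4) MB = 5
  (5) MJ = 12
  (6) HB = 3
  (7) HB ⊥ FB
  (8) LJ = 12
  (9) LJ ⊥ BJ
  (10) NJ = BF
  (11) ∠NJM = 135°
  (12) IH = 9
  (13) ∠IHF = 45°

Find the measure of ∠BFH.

Step 1: By the law of cosines on triangle FBH: FH² = 3² + 3² − 2·3·3·cos(90°) = 18, so FH = 3·√2.
Step 2: By the inverse law of cosines on triangle BFH: cos(∠BFH) = (3² + (3·√2)² − 3²) / (2·3·3·√2) = 18/25.46 = 0.7071, so ∠BFH = 45°.

Therefore, the measure of angle ∠BFH = 45°.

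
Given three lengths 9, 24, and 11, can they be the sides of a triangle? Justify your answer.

No.
The triangle inequality is violated: 9 + 11 = 20 ≤ 24.
These lengths cannot form a triangle.

No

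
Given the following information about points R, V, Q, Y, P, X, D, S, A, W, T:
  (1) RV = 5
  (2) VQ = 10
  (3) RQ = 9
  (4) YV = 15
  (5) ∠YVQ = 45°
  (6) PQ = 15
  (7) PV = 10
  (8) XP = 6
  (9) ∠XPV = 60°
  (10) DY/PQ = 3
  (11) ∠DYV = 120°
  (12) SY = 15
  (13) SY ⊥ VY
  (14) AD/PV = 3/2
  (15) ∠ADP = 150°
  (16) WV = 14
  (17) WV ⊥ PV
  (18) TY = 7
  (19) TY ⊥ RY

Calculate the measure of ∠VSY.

Step 1: By the law of cosines on triangle SYV: SV² = 15² + 15² − 2·15·15·cos(90°) = 450, so SV = 15·√2.
Step 2: By the inverse law of cosines on triangle VSY: cos(∠VSY) = ((15·√2)² + 15² − 15²) / (2·15·√2·15) = 450/636.4 = 0.7071, so ∠VSY = 45°.

Therefore, the measure of angle ∠VSY = 45°.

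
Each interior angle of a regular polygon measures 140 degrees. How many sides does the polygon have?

Each interior angle of a regular n-gon is (n - 2) * 180 / n.
Setting this equal to 140:
(n - 2) * 180 / n = 140
Each exterior angle = 180 - 140 = 40 degrees.
Since exterior angles sum to 360: n = 360 / 40 = 9.

9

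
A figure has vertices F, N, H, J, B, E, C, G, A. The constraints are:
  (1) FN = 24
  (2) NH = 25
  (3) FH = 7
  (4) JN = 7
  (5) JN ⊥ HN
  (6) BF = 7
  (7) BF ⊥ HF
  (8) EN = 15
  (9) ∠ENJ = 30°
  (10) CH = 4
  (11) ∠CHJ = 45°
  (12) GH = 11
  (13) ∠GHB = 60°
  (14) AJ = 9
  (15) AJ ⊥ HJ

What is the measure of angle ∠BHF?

Step 1: By the law of cosines on triangle HFB: HB² = 7² + 7² − 2·7·7·cos(90°) = 98, so HB = 7·√2.
Step 2: By the inverse law of cosines on triangle BHF: cos(∠BHF) = ((7·√2)² + 7² − 7²) / (2·7·√2·7) = 98/138.59 = 0.7071, so ∠BHF = 45°.

Therefore, the measure of angle ∠BHF = 45°.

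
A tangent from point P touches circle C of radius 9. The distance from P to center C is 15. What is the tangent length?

The tangent, radius, and line from the external point to the center form a right triangle.
The right angle is where the tangent meets the radius.
By the Pythagorean theorem: tangent² + 9² = 15²
tangent² = 225 - 81 = 144
tangent = 12

12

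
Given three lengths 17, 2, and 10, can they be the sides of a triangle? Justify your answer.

The longest side is 17. The other two sides sum to 2 + 10 = 12.
Since 12 ≤ 17, the two shorter sides cannot reach around to close the triangle.

No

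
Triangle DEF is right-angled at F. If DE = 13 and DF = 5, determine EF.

EF = sqrt(13^2 - 5^2) = sqrt(144) = 12

12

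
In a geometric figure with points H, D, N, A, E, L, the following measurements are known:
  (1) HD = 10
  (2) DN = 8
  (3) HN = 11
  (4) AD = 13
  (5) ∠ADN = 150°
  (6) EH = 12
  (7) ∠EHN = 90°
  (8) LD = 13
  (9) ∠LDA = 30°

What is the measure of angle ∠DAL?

Step 1: By the law of cosines on triangle ADL: AL² = 13² + 13² − 2·13·13·cos(30°) = 45.28, so AL ≈ 6.73.
Step 2: By the inverse law of cosines on triangle DAL: cos(∠DAL) = (13² + 6.73² − 13²) / (2·13·6.73) = 45.28/174.96 = 0.2588, so ∠DAL = 75°.

Therefore, the measure of angle ∠DAL = 75°.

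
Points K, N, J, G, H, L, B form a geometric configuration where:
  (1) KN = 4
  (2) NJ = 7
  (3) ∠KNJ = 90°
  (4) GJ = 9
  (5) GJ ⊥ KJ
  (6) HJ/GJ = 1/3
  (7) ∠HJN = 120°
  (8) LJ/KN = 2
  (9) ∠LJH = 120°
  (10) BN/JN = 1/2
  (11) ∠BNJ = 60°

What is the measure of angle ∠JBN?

From the given relations: BN = 1/2·JN = 1/2·7 ≈ 3.5.
Step 1: By the law of cosines on triangle BNJ: BJ² = 3.5² + 7² − 2·3.5·7·cos(60°) = 36.75, so BJ = 7/2·√3.
Step 2: By the inverse law of cosines on triangle JBN: cos(∠JBN) = ((7/2·√3)² + 3.5² − 7²) / (2·7/2·√3·3.5) = 0/42.44 = 0, so ∠JBN = 90°.

Therefore, the measure of angle ∠JBN = 90°.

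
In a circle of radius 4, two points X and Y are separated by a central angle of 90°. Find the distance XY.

Chord = 2(4) sin(45°) = 4*sqrt(2)

4*sqrt(2)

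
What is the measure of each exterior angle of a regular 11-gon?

Each exterior angle of a regular n-gon is 360 / n.
For n = 11: 360 / 11 = 360/11 degrees.

360/11 degrees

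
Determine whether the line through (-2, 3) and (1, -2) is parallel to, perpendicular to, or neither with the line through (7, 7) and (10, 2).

Slope of line 1: m1 = (-2 - 3)/(1 - -2) = -5/3 = -5/3
Slope of line 2: m2 = (2 - 7)/(10 - 7) = -5/3 = -5/3
m1 = m2, so the lines are parallel.

Parallel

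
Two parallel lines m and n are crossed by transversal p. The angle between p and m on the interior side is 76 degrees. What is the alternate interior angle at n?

Alternate interior angles lie on opposite sides of the transversal, between the parallel lines.
By the alternate interior angle theorem, they are equal: 76 degrees.

76 degrees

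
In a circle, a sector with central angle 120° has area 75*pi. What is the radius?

Sector area A = πr² × θ/360, so r² = 360A / (πθ).
r² = 360 × 75*pi / (π × 120)
r² = 225
r = 15

15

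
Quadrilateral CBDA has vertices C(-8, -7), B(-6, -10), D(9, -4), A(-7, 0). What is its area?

The Shoelace formula works by pairing each vertex with the next (cycling back to the first).
For each pair, compute x_i*y_(i+1) - x_(i+1)*y_i:
  (-8*-10 - -6*-7) = 38
  (-6*-4 - 9*-10) = 114
  (9*0 - -7*-4) = -28
  (-7*-7 - -8*0) = 49
Taking half the absolute value of the total: Area = (1/2)(173) = 173/2.

173/2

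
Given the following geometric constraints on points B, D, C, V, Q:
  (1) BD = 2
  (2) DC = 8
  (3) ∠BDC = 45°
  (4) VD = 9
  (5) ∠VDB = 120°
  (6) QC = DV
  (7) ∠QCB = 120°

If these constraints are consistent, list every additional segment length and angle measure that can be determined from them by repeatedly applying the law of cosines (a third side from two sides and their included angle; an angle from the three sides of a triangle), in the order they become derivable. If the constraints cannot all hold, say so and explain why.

The constraints are consistent. Derivable facts, in order:
After 1 step:
- BC ≈ 6.74
- BV = √103
After 2 steps:
- BQ ≈ 13.67
- ∠BCD = 12.12°
- ∠BVD = 9.83°
- ∠CBD = 122.88°
- ∠DBV = 50.17°
After 3 steps:
- ∠BQC = 25.25°
- ∠CBQ = 34.75°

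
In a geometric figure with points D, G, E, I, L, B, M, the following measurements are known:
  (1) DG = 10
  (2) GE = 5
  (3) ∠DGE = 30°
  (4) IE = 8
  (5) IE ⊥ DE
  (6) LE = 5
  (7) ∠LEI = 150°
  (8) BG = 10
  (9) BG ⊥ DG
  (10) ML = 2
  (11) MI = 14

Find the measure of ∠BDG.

Step 1: By the law of cosines on triangle DGB: DB² = 10² + 10² − 2·10·10·cos(90°) = 200, so DB = 10·√2.
Step 2: By the inverse law of cosines on triangle BDG: cos(∠BDG) = ((10·√2)² + 10² − 10²) / (2·10·√2·10) = 200/282.84 = 0.7071, so ∠BDG = 45°.

Therefore, the measure of angle ∠BDG = 45°.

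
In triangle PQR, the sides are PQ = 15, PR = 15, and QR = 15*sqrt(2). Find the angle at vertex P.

cos(P) = (15² + 15² - (15*sqrt(2))²) / (2 × 15 × 15) = 0, so P = arccos(0) = 90°.

90°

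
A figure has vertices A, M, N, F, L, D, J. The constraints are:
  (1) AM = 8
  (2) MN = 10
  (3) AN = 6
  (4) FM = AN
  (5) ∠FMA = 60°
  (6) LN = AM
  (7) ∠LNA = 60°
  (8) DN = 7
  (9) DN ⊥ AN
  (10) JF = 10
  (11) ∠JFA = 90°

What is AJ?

From the given relations: FM = AN = 6.
Step 1: By the law of cosines on triangle FMA: FA² = 6² + 8² − 2·6·8·cos(60°) = 52, so FA = 2·√13.
Step 2: By the law of cosines on triangle AFJ: AJ² = (2·√13)² + 10² − 2·2·√13·10·cos(90°) = 152, so AJ = 2·√38.

Therefore, the length of AJ = 2·√38.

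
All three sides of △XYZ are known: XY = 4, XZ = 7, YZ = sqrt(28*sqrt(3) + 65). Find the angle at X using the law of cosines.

By the inverse law of cosines: cos(X) = (XY² + XZ² - YZ²) / (2 × XY × XZ)
cos(X) = (4² + 7² - (sqrt(28*sqrt(3) + 65))²) / (2 × 4 × 7)
cos(X) = (16 + 49 - (28*sqrt(3) + 65)) / 56
cos(X) = -sqrt(3)/2
X = arccos(-sqrt(3)/2) = 150°

150°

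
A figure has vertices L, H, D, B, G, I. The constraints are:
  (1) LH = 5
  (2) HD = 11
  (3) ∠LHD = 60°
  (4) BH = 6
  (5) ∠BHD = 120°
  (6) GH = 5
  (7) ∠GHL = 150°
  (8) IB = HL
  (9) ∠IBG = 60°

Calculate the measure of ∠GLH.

Step 1: By the law of cosines on triangle LHG: LG² = 5² + 5² − 2·5·5·cos(150°) = 93.3, so LG ≈ 9.66.
Step 2: By the inverse law of cosines on triangle GLH: cos(∠GLH) = (9.66² + 5² − 5²) / (2·9.66·5) = 93.3/96.59 = 0.9659, so ∠GLH = 15°.

Therefore, the measure of angle ∠GLH = 15°.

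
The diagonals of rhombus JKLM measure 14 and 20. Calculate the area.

Area = (14 * 20) / 2 = 280 / 2 = 140

140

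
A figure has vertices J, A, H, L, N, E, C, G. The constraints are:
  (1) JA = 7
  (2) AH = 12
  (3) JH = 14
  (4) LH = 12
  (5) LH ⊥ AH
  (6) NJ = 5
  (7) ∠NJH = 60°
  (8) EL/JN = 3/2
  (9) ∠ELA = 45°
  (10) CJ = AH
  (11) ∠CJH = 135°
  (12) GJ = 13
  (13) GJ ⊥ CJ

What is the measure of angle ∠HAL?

Step 1: By the law of cosines on triangle AHL: AL² = 12² + 12² − 2·12·12·cos(90°) = 288, so AL = 12·√2.
Step 2: By the inverse law of cosines on triangle HAL: cos(∠HAL) = (12² + (12·√2)² − 12²) / (2·12·12·√2) = 288/407.29 = 0.7071, so ∠HAL = 45°.

Therefore, the measure of angle ∠HAL = 45°.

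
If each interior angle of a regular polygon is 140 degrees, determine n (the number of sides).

Each interior angle of a regular n-gon is (n - 2) * 180 / n.
Setting this equal to 140:
(n - 2) * 180 / n = 140
Each exterior angle = 180 - 140 = 40 degrees.
Since exterior angles sum to 360: n = 360 / 40 = 9.

9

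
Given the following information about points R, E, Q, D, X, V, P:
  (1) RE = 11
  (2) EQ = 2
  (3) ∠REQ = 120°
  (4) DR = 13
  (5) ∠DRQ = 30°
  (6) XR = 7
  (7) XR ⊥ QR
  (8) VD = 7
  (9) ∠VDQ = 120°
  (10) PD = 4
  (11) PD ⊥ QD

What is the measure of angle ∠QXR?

Step 1: By the law of cosines on triangle QER: QR² = 2² + 11² − 2·2·11·cos(120°) = 147, so QR = 7·√3.
Step 2: By the law of cosines on triangle XRQ: XQ² = 7² + (7·√3)² − 2·7·7·√3·cos(90°) = 196, so XQ = 14.
Step 3: By the inverse law of cosines on triangle QXR: cos(∠QXR) = (14² + 7² − (7·√3)²) / (2·14·7) = 98/196 = 0.5, so ∠QXR = 60°.

Therefore, the measure of angle ∠QXR = 60°.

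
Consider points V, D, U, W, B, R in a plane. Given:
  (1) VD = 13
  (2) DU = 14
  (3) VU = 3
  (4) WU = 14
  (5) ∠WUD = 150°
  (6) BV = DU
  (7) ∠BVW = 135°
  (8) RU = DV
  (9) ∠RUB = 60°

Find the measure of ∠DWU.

Step 1: By the law of cosines on triangle WUD: WD² = 14² + 14² − 2·14·14·cos(150°) = 731.48, so WD ≈ 27.05.
Step 2: By the inverse law of cosines on triangle DWU: cos(∠DWU) = (27.05² + 14² − 14²) / (2·27.05·14) = 731.48/757.29 = 0.9659, so ∠DWU = 15°.

Therefore, the measure of angle ∠DWU = 15°.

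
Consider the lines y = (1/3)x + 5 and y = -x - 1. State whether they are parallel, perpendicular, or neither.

Slope of line 1: m1 = 1/3
Slope of line 2: m2 = -1
m1 != m2 (1/3 != -1), so not parallel.
m1 * m2 = (1/3) * (-1) = -1/3 != -1, so not perpendicular.
The lines are neither parallel nor perpendicular.

Neither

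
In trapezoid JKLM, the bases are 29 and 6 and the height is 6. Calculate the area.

Area of a trapezoid = (base1 + base2) * height / 2
Area = (29 + 6) * 6 / 2
Area = 35 * 6 / 2
Area = 210 / 2
Area = 105

105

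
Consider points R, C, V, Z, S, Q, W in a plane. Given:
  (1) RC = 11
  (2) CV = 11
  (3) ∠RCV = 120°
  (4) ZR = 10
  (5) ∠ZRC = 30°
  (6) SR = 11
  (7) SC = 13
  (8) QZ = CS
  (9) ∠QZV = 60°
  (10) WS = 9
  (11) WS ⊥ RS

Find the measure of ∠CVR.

Step 1: By the law of cosines on triangle VCR: VR² = 11² + 11² − 2·11·11·cos(120°) = 363, so VR = 11·√3.
Step 2: By the inverse law of cosines on triangle CVR: cos(∠CVR) = (11² + (11·√3)² − 11²) / (2·11·11·√3) = 363/419.16 = 0.866, so ∠CVR = 30°.

Therefore, the measure of angle ∠CVR = 30°.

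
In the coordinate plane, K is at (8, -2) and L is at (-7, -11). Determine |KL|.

d = sqrt((-7 - 8)^2 + (-11 - -2)^2)
d = sqrt(-15^2 + -9^2)
d = sqrt(225 + 81)
d = sqrt(306) = 3*sqrt(34)

3*sqrt(34)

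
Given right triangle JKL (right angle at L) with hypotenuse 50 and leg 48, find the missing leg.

Rearranging the Pythagorean theorem to solve for the unknown leg:
leg^2 = hypotenuse^2 - known_leg^2 = 2500 - 2304 = 196
leg = sqrt(196) = 14.

14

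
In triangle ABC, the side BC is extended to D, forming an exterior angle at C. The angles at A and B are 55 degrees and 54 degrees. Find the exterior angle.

The interior angle at C is 180 - 55 - 54 = 71 degrees.
The exterior angle and interior angle at C are supplementary:
Exterior angle = 180 - 71 = 109 degrees.

109 degrees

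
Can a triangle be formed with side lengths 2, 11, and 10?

Check all three triangle inequalities:
2 + 11 = 13 > 10 ✓
2 + 10 = 12 > 11 ✓
11 + 10 = 21 > 2 ✓
All conditions hold, so these sides form a valid triangle.

Yes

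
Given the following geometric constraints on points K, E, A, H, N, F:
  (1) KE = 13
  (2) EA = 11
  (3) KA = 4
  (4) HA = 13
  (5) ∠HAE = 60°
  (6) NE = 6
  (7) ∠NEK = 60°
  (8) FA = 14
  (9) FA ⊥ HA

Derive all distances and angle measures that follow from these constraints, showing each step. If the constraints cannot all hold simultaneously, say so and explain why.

The constraints are consistent.

Step 1: From KE = 13, EN = 6, and ∠KEN = 60°, by the law of cosines:
  KN² = KE² + EN² - 2·KE·EN·cos(60°) = 169 + 36 - 78 = 127
  KN = √127

Step 2: From EA = 11, AH = 13, and ∠EAH = 60°, by the law of cosines:
  EH² = EA² + AH² - 2·EA·AH·cos(60°) = 121 + 169 - 143 = 147
  EH = 7·√3

Step 3: From HA = 13, AF = 14, and ∠HAF = 90°, by the law of cosines:
  HF² = HA² + AF² - 2·HA·AF·cos(90°) = 169 + 196 - 0 = 365
  HF ≈ 19.1

Step 4: From KA = 4, KE = 13, AE = 11, by the inverse law of cosines:
  cos(∠AKE) = (KA² + KE² - AE²) / (2·KA·KE)
  ∠AKE = 52.02°

Step 5: From EA = 11, EK = 13, AK = 4, by the inverse law of cosines:
  cos(∠AEK) = (EA² + EK² - AK²) / (2·EA·EK)
  ∠AEK = 16.66°

Step 6: From AE = 11, AK = 4, EK = 13, by the inverse law of cosines:
  cos(∠EAK) = (AE² + AK² - EK²) / (2·AE·AK)
  ∠EAK = 111.32°

Step 7: From KE = 13, KN = √127, EN = 6, by the inverse law of cosines:
  cos(∠EKN) = (KE² + KN² - EN²) / (2·KE·KN)
  ∠EKN = 27.46°

Step 8: From EA = 11, EH = 7·√3, AH = 13, by the inverse law of cosines:
  cos(∠AEH) = (EA² + EH² - AH²) / (2·EA·EH)
  ∠AEH = 68.21°

Step 9: From HA = 13, HE = 7·√3, AE = 11, by the inverse law of cosines:
  cos(∠AHE) = (HA² + HE² - AE²) / (2·HA·HE)
  ∠AHE = 51.79°

Step 10: From HA = 13, HF = 19.1, AF = 14, by the inverse law of cosines:
  cos(∠AHF) = (HA² + HF² - AF²) / (2·HA·HF)
  ∠AHF = 47.12°

Step 11: From NE = 6, NK = √127, EK = 13, by the inverse law of cosines:
  cos(∠ENK) = (NE² + NK² - EK²) / (2·NE·NK)
  ∠ENK = 92.54°

Step 12: From FA = 14, FH = 19.1, AH = 13, by the inverse law of cosines:
  cos(∠AFH) = (FA² + FH² - AH²) / (2·FA·FH)
  ∠AFH = 42.88°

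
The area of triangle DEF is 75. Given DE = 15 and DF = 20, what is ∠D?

sin(C) = 2 * 75 / (15 * 20) = 1/2, so C = arcsin(1/2) = 30°.
Since sin(180° - C) = sin(C), the obtuse angle 150° gives the same area, so C = 30° or C = 150°.

30° or 150°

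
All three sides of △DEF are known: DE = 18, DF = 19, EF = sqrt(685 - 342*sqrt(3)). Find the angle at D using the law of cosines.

By the inverse law of cosines: cos(D) = (DE² + DF² - EF²) / (2 × DE × DF)
cos(D) = (18² + 19² - (sqrt(685 - 342*sqrt(3)))²) / (2 × 18 × 19)
cos(D) = (324 + 361 - (685 - 342*sqrt(3))) / 684
cos(D) = sqrt(3)/2
D = arccos(sqrt(3)/2) = 30°

30°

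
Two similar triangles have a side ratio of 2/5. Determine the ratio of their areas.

Area ratio = (side ratio)^2 = (2/5)^2 = 4:25.

4:25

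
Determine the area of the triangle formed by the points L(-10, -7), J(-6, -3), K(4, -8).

Using the Shoelace formula for a triangle:
Area = (1/2)|x0(y1 - y2) + x1(y2 - y0) + x2(y0 - y1)|
Area = (1/2)|-10(-3 - -8) + -6(-8 - -7) + 4(-7 - -3)|
Area = (1/2)|-50 + 6 + -16|
Area = (1/2)|-60|
Area = (1/2)(60)
Area = 30

30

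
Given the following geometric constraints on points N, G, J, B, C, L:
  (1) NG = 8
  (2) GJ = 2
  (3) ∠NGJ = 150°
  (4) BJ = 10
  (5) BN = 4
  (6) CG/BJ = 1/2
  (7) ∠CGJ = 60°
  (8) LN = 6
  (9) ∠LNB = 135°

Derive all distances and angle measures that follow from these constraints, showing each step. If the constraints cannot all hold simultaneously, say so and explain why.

The constraints are consistent.

From the given relations:
  CG = 1/2·BJ = 1/2·10 = 5

Step 1: From NG = 8, GJ = 2, and ∠NGJ = 150°, by the law of cosines:
  NJ² = NG² + GJ² - 2·NG·GJ·cos(150°) = 64 + 4 + 27.71 = 95.71
  NJ ≈ 9.78

Step 2: From JG = 2, GC = 5, and ∠JGC = 60°, by the law of cosines:
  JC² = JG² + GC² - 2·JG·GC·cos(60°) = 4 + 25 - 10 = 19
  JC = √19

Step 3: From BN = 4, NL = 6, and ∠BNL = 135°, by the law of cosines:
  BL² = BN² + NL² - 2·BN·NL·cos(135°) = 16 + 36 + 33.94 = 85.94
  BL ≈ 9.27

Step 4: From NB = 4, NJ = 9.78, BJ = 10, by the inverse law of cosines:
  cos(∠BNJ) = (NB² + NJ² - BJ²) / (2·NB·NJ)
  ∠BNJ = 81.39°

Step 5: From NG = 8, NJ = 9.78, GJ = 2, by the inverse law of cosines:
  cos(∠GNJ) = (NG² + NJ² - GJ²) / (2·NG·NJ)
  ∠GNJ = 5.87°

Step 6: From JB = 10, JN = 9.78, BN = 4, by the inverse law of cosines:
  cos(∠BJN) = (JB² + JN² - BN²) / (2·JB·JN)
  ∠BJN = 23.3°

Step 7: From JC = √19, JG = 2, CG = 5, by the inverse law of cosines:
  cos(∠CJG) = (JC² + JG² - CG²) / (2·JC·JG)
  ∠CJG = 96.59°

Step 8: From JG = 2, JN = 9.78, GN = 8, by the inverse law of cosines:
  cos(∠GJN) = (JG² + JN² - GN²) / (2·JG·JN)
  ∠GJN = 24.13°

Step 9: From BJ = 10, BN = 4, JN = 9.78, by the inverse law of cosines:
  cos(∠JBN) = (BJ² + BN² - JN²) / (2·BJ·BN)
  ∠JBN = 75.31°

Step 10: From BL = 9.27, BN = 4, LN = 6, by the inverse law of cosines:
  cos(∠LBN) = (BL² + BN² - LN²) / (2·BL·BN)
  ∠LBN = 27.24°

Step 11: From CG = 5, CJ = √19, GJ = 2, by the inverse law of cosines:
  cos(∠GCJ) = (CG² + CJ² - GJ²) / (2·CG·CJ)
  ∠GCJ = 23.41°

Step 12: From LB = 9.27, LN = 6, BN = 4, by the inverse law of cosines:
  cos(∠BLN) = (LB² + LN² - BN²) / (2·LB·LN)
  ∠BLN = 17.76°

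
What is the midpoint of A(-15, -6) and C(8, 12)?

M = ((x₁ + x₂)/2, (y₁ + y₂)/2)
= ((-15 + 8)/2, (-6 + 12)/2)
= (-7/2, 6/2) = (-7/2, 3)

(-7/2, 3)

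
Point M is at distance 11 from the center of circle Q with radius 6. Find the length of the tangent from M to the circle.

tangent = √(d² - r²) = √(11² - 6²) = √(121 - 36) = √85 = sqrt(85)

sqrt(85)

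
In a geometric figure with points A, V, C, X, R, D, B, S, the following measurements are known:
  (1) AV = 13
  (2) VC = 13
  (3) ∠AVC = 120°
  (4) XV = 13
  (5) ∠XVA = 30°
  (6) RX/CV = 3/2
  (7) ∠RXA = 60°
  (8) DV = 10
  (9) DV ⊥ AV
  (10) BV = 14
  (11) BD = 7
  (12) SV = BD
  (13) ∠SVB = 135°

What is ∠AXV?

Step 1: By the law of cosines on triangle XVA: XA² = 13² + 13² − 2·13·13·cos(30°) = 45.28, so XA ≈ 6.73.
Step 2: By the inverse law of cosines on triangle AXV: cos(∠AXV) = (6.73² + 13² − 13²) / (2·6.73·13) = 45.28/174.96 = 0.2588, so ∠AXV = 75°.

Therefore, the measure of angle ∠AXV = 75°.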